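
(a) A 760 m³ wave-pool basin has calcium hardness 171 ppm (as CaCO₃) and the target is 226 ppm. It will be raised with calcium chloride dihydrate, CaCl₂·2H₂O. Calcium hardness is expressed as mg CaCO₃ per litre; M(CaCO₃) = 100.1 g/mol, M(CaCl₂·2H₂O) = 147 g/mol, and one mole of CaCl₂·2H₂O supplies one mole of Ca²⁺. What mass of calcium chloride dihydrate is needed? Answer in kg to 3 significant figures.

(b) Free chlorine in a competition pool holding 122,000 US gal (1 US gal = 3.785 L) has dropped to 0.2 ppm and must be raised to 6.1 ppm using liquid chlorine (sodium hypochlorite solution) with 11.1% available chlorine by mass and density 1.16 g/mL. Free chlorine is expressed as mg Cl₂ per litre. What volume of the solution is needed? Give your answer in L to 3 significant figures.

(a) 61.4 kg; (b) 21.2 L

(a) Volume: 760 m³ = 760,000 L.
(a) Hardness to add: (226 − 171) = 55 mg/L as CaCO₃ × 760,000 L = 41,800 g as CaCO₃.
(a) Moles of Ca²⁺ (1 mol Ca²⁺ ≡ 1 mol CaCO₃): 41,800 / 100.1 g/mol = 417.6 mol.
(a) Mass of CaCl₂·2H₂O: 417.6 × 147 = 61,380 g.

(b) Volume: 122,000 US gal × 3.785 L/gal = 461,770 L.
(b) Chlorine deficit: 6.1 − 0.2 = 5.9 ppm = 5.9 mg/L as Cl₂.
(b) Cl₂ equivalent needed: 5.9 mg/L × 461,770 L = 2,724,000 mg = 2724 g.
(b) Product at 11.1% available chlorine: 2724 / 0.111 = 24,540 g.
(b) Volume at density 1.16 g/mL: 24,540 g ÷ 1.16 g/mL = 21,160 mL.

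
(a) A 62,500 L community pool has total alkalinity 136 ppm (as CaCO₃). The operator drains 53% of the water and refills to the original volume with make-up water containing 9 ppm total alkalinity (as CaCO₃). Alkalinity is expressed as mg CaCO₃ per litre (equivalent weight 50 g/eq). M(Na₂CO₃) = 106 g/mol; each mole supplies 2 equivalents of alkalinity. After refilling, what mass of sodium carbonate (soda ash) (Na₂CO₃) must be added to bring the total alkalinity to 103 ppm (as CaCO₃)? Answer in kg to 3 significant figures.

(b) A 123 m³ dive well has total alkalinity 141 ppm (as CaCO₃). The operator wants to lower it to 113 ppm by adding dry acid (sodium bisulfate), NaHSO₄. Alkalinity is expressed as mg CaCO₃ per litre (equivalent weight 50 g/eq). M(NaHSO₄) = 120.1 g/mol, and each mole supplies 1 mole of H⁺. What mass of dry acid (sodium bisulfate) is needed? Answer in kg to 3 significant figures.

(a) After draining 53% and refilling: 136 × 0.47 + 9 × 0.53 = 68.69 ppm.
(a) Deficit to target: 103 − 68.69 = 34.31 mg/L.
(a) As CaCO₃: 34.31 mg/L × 62,500 L = 2144 g; ÷ 50 g/eq ÷ 2 = 21.44 mol Na₂CO₃.
(a) Mass: 21.44 × 106 = 2273 g.

(b) Volume: 123 m³ = 123,000 L.
(b) Alkalinity to neutralize: (141 − 113) = 28 mg/L as CaCO₃ × 123,000 L = 3444 g as CaCO₃.
(b) Equivalents of H⁺ required: 3444 ÷ 50 g/eq = 68.88 eq = 68.88 mol NaHSO₄.
(b) Mass of NaHSO₄: 68.88 × 120.1 = 8272 g.

(a) 2.27 kg; (b) 8.27 kg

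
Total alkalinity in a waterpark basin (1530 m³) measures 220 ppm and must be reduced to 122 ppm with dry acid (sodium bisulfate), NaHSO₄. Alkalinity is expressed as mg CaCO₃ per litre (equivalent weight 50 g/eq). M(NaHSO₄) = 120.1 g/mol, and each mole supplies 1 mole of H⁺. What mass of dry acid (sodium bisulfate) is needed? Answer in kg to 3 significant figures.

360 kg

Volume: 1530 m³ = 1,530,000 L.
Alkalinity to neutralize: (220 − 122) = 98 mg/L as CaCO₃ × 1,530,000 L = 149,900 g as CaCO₃.
Equivalents of H⁺ required: 149,900 ÷ 50 g/eq = 2999 eq = 2999 mol NaHSO₄.
Mass of NaHSO₄: 2999 × 120.1 = 360,200 g.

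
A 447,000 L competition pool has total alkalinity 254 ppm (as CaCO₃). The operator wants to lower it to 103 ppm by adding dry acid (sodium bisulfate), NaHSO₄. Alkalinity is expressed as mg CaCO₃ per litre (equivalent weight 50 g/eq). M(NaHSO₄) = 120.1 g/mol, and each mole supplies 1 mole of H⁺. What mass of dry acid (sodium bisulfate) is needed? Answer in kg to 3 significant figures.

162 kg

Alkalinity to neutralize: (254 − 103) = 151 mg/L as CaCO₃ × 447,000 L = 67,500 g as CaCO₃.
Equivalents of H⁺ required: 67,500 ÷ 50 g/eq = 1350 eq = 1350 mol NaHSO₄.
Mass of NaHSO₄: 1350 × 120.1 = 162,100 g.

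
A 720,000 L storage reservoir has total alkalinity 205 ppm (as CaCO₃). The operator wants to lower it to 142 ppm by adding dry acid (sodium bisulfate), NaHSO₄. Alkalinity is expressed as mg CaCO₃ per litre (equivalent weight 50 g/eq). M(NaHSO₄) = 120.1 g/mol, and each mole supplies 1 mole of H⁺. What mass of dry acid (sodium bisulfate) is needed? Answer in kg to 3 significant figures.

109 kg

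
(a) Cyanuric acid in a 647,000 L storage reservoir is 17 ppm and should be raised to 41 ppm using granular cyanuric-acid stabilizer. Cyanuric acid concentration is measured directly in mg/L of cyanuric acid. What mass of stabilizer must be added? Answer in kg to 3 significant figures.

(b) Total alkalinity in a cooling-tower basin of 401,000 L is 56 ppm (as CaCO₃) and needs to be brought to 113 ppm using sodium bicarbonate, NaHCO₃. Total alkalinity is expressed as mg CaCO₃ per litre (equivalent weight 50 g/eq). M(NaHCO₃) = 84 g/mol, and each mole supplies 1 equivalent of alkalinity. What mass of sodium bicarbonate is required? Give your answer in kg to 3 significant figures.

(a) CYA to add: (41 − 17) = 24 mg/L × 647,000 L = 15,530 g cyanuric acid.

(b) Alkalinity to add: (113 − 56) = 57 mg/L as CaCO₃ × 401,000 L = 22,860 g as CaCO₃.
(b) Equivalents: 22,860 g ÷ 50 g/eq = 457.1 eq.
(b) NaHCO₃ supplies 1 eq per mole → 457.1 mol.
(b) Mass: 457.1 mol × 84 g/mol = 38,400 g.

(a) 15.5 kg; (b) 38.4 kg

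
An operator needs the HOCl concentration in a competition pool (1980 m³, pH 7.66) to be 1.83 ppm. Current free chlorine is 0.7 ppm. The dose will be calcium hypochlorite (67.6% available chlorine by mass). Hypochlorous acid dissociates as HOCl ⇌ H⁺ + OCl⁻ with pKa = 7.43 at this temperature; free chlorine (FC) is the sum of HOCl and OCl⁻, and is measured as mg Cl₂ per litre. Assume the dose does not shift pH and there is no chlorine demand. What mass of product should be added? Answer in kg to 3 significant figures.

12.4 kg

Volume: 1980 m³ = 1,980,000 L.
[OCl⁻]/[HOCl] = 10^(pH − pKa) = 10^(7.66 − 7.43) = 1.698; fraction as HOCl = 1/(1 + 1.698) = 0.3706.
Free chlorine required for 1.83 ppm HOCl: 1.83 / 0.3706 = 4.938 ppm.
FC to add: 4.938 − 0.7 = 4.238 mg/L as Cl₂.
Cl₂ equivalent: 4.238 mg/L × 1,980,000 L = 8391 g.
Product at 67.6% available Cl: 8391 / 0.676 = 12,410 g.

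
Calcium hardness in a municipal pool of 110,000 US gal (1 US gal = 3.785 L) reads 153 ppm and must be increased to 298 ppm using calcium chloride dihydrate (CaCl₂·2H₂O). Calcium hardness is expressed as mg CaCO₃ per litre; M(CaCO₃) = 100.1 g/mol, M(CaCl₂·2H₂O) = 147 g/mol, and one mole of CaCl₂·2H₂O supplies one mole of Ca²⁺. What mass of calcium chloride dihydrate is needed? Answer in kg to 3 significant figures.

88.7 kg

Volume: 110,000 US gal × 3.785 L/gal = 416,350 L.
Hardness to add: (298 − 153) = 145 mg/L as CaCO₃ × 416,350 L = 60,370 g as CaCO₃.
Moles of Ca²⁺ (1 mol Ca²⁺ ≡ 1 mol CaCO₃): 60,370 / 100.1 g/mol = 603.1 mol.
Mass of CaCl₂·2H₂O: 603.1 × 147 = 88,660 g.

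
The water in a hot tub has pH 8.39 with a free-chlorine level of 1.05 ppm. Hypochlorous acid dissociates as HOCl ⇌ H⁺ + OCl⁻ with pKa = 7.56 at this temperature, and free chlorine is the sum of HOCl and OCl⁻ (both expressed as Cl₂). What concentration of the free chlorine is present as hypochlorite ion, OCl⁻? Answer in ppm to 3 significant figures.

[OCl⁻]/[HOCl] = 10^(pH − pKa) = 10^(8.39 − 7.56) = 10^0.83 = 6.761.
Fraction as HOCl = 1 / (1 + 6.761) = 0.1289.
OCl⁻ = (1 − 0.1289) × 1.05 ppm = 0.9147 ppm.

0.915 ppm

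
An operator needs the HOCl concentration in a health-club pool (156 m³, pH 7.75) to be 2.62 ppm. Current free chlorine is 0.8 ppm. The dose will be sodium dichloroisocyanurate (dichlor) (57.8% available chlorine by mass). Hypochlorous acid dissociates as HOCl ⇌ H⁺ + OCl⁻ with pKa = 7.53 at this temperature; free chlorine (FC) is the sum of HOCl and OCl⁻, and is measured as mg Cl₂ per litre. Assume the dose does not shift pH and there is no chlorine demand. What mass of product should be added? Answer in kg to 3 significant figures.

Volume: 156 m³ = 156,000 L.
[OCl⁻]/[HOCl] = 10^(pH − pKa) = 10^(7.75 − 7.53) = 1.66; fraction as HOCl = 1/(1 + 1.66) = 0.376.
Free chlorine required for 2.62 ppm HOCl: 2.62 / 0.376 = 6.968 ppm.
FC to add: 6.968 − 0.8 = 6.168 mg/L as Cl₂.
Cl₂ equivalent: 6.168 mg/L × 156,000 L = 962.2 g.
Product at 57.8% available Cl: 962.2 / 0.578 = 1665 g.

1.66 kg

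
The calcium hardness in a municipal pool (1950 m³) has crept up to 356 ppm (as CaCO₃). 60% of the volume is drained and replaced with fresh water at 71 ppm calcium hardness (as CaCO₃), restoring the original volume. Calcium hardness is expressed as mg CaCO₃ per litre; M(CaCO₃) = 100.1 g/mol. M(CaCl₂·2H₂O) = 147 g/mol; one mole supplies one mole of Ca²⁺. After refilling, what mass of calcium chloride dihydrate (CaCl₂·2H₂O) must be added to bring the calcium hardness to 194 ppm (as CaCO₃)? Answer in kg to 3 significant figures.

Volume: 1950 m³ = 1,950,000 L.
After draining 60% and refilling: 356 × 0.40 + 71 × 0.60 = 185 ppm.
Deficit to target: 194 − 185 = 9 mg/L.
As CaCO₃: 9 mg/L × 1,950,000 L = 17,550 g; ÷ 100.1 = 175.3 mol Ca²⁺.
Mass: 175.3 × 147 = 25,770 g.

25.8 kg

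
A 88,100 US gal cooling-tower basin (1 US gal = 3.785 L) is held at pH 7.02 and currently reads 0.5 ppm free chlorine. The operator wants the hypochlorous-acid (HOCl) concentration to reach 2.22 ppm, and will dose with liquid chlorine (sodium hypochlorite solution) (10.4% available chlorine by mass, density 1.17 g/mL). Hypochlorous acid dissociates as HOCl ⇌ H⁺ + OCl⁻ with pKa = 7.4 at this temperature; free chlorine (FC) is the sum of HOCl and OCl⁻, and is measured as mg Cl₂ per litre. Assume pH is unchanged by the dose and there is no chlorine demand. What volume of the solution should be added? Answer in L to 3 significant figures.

7.25 L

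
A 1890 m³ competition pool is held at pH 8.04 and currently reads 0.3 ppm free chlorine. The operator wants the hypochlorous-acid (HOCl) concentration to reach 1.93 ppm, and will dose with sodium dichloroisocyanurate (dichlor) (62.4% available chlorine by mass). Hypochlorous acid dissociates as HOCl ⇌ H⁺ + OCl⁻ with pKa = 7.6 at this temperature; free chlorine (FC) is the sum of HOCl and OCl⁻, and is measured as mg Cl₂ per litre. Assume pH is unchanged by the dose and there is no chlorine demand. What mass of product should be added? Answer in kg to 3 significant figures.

21.0 kg

Volume: 1890 m³ = 1,890,000 L.
[OCl⁻]/[HOCl] = 10^(pH − pKa) = 10^(8.04 − 7.6) = 2.754; fraction as HOCl = 1/(1 + 2.754) = 0.2664.
Free chlorine required for 1.93 ppm HOCl: 1.93 / 0.2664 = 7.246 ppm.
FC to add: 7.246 − 0.3 = 6.946 mg/L as Cl₂.
Cl₂ equivalent: 6.946 mg/L × 1,890,000 L = 13,130 g.
Product at 62.4% available Cl: 13,130 / 0.624 = 21,040 g.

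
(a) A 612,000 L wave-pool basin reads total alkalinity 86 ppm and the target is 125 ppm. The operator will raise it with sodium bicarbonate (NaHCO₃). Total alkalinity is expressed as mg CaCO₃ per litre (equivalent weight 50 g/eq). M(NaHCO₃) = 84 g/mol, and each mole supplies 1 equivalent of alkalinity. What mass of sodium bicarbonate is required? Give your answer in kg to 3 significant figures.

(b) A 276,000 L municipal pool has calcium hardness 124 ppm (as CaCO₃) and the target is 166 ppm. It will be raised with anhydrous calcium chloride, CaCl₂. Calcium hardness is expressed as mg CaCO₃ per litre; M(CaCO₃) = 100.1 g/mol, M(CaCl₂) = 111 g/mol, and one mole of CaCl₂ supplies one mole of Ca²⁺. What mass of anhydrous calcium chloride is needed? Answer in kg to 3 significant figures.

(a) Alkalinity to add: (125 − 86) = 39 mg/L as CaCO₃ × 612,000 L = 23,870 g as CaCO₃.
(a) Equivalents: 23,870 g ÷ 50 g/eq = 477.4 eq.
(a) NaHCO₃ supplies 1 eq per mole → 477.4 mol.
(a) Mass: 477.4 mol × 84 g/mol = 40,100 g.

(b) Hardness to add: (166 − 124) = 42 mg/L as CaCO₃ × 276,000 L = 11,590 g as CaCO₃.
(b) Moles of Ca²⁺ (1 mol Ca²⁺ ≡ 1 mol CaCO₃): 11,590 / 100.1 g/mol = 115.8 mol.
(b) Mass of CaCl₂: 115.8 × 111 = 12,850 g.

(a) 40.1 kg; (b) 12.9 kg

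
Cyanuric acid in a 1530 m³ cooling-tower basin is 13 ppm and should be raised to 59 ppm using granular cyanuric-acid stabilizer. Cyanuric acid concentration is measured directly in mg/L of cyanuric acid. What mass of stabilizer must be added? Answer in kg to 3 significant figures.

Volume: 1530 m³ = 1,530,000 L.
CYA to add: (59 − 13) = 46 mg/L × 1,530,000 L = 70,380 g cyanuric acid.

70.4 kg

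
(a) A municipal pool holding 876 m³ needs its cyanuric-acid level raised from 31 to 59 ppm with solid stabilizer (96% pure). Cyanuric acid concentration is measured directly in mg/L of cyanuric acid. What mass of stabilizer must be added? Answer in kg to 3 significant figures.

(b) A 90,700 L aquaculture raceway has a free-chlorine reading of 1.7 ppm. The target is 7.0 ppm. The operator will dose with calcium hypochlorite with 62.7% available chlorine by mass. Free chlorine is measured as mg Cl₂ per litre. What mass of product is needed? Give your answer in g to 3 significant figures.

(a) 25.6 kg; (b) 767 g

(a) Volume: 876 m³ = 876,000 L.
(a) CYA to add: (59 − 31) = 28 mg/L × 876,000 L = 24,530 g cyanuric acid.
(a) At 96% purity: 24,530 / 0.96 = 25,550 g product.

(b) Chlorine deficit: 7.0 − 1.7 = 5.3 ppm = 5.3 mg/L as Cl₂.
(b) Cl₂ equivalent needed: 5.3 mg/L × 90,700 L = 480,700 mg = 480.7 g.
(b) Product at 62.7% available chlorine: 480.7 / 0.627 = 766.7 g.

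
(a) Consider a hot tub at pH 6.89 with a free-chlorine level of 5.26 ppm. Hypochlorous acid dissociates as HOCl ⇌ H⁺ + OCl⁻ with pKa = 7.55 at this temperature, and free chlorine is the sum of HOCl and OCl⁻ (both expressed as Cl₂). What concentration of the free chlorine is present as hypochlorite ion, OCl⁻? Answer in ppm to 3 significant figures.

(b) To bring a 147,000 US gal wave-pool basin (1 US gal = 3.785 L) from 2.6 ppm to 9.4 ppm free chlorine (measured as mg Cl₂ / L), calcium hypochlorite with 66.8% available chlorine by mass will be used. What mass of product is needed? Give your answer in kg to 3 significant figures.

(a) 0.944 ppm; (b) 5.66 kg

(a) [OCl⁻]/[HOCl] = 10^(pH − pKa) = 10^(6.89 − 7.55) = 10^-0.66 = 0.2188.
(a) Fraction as HOCl = 1 / (1 + 0.2188) = 0.8205.
(a) OCl⁻ = (1 − 0.8205) × 5.26 ppm = 0.9442 ppm.

(b) Volume: 147,000 US gal × 3.785 L/gal = 556,395 L.
(b) Chlorine deficit: 9.4 − 2.6 = 6.8 ppm = 6.8 mg/L as Cl₂.
(b) Cl₂ equivalent needed: 6.8 mg/L × 556,395 L = 3,783,000 mg = 3783 g.
(b) Product at 66.8% available chlorine: 3783 / 0.668 = 5664 g.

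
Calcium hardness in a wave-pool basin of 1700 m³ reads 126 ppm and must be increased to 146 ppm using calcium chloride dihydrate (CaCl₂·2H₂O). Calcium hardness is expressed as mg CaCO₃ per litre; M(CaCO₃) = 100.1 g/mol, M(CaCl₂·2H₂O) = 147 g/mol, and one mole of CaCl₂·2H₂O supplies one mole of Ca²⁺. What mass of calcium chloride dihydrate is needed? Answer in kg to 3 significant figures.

49.9 kg

Volume: 1700 m³ = 1,700,000 L.
Hardness to add: (146 − 126) = 20 mg/L as CaCO₃ × 1,700,000 L = 34,000 g as CaCO₃.
Moles of Ca²⁺ (1 mol Ca²⁺ ≡ 1 mol CaCO₃): 34,000 / 100.1 g/mol = 339.7 mol.
Mass of CaCl₂·2H₂O: 339.7 × 147 = 49,930 g.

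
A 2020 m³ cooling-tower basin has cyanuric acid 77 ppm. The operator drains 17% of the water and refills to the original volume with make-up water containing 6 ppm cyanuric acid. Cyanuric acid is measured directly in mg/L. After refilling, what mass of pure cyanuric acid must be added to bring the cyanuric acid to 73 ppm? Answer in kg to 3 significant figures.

Volume: 2020 m³ = 2,020,000 L.
After draining 17% and refilling: 77 × 0.83 + 6 × 0.17 = 64.93 ppm.
Deficit to target: 73 − 64.93 = 8.07 mg/L.
Mass: 8.07 mg/L × 2,020,000 L = 16,300 g cyanuric acid.

16.3 kg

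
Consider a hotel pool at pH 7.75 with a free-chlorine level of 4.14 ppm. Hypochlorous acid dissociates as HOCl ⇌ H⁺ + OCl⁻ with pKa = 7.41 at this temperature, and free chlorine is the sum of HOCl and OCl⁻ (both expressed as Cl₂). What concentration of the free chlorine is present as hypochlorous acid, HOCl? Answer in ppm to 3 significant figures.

1.30 ppm

[OCl⁻]/[HOCl] = 10^(pH − pKa) = 10^(7.75 − 7.41) = 10^0.34 = 2.188.
Fraction as HOCl = 1 / (1 + 2.188) = 0.3137.
HOCl = 0.3137 × 4.14 ppm = 1.299 ppm.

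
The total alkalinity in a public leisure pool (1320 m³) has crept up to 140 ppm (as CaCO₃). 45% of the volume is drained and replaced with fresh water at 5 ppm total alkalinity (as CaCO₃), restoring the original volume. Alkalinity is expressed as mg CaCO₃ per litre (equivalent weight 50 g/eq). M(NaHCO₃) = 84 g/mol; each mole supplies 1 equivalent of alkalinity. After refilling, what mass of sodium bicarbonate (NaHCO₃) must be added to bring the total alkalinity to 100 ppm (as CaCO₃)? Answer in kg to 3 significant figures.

46.0 kg

Volume: 1320 m³ = 1,320,000 L.
After draining 45% and refilling: 140 × 0.55 + 5 × 0.45 = 79.25 ppm.
Deficit to target: 100 − 79.25 = 20.75 mg/L.
As CaCO₃: 20.75 mg/L × 1,320,000 L = 27,390 g; ÷ 50 g/eq ÷ 1 = 547.8 mol NaHCO₃.
Mass: 547.8 × 84 = 46,020 g.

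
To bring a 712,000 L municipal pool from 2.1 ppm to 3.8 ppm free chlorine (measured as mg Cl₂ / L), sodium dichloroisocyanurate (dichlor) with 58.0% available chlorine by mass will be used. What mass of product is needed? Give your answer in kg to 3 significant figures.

Chlorine deficit: 3.8 − 2.1 = 1.7 ppm = 1.7 mg/L as Cl₂.
Cl₂ equivalent needed: 1.7 mg/L × 712,000 L = 1,210,000 mg = 1210 g.
Product at 58.0% available chlorine: 1210 / 0.58 = 2087 g.

2.09 kg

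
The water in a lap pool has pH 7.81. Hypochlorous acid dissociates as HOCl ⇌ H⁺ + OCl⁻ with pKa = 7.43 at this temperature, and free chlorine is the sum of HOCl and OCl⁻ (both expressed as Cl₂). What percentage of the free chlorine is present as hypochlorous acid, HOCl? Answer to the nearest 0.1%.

[OCl⁻]/[HOCl] = 10^(pH − pKa) = 10^(7.81 − 7.43) = 10^0.38 = 2.399.
Fraction as HOCl = 1 / (1 + 2.399) = 0.2942.

29.4%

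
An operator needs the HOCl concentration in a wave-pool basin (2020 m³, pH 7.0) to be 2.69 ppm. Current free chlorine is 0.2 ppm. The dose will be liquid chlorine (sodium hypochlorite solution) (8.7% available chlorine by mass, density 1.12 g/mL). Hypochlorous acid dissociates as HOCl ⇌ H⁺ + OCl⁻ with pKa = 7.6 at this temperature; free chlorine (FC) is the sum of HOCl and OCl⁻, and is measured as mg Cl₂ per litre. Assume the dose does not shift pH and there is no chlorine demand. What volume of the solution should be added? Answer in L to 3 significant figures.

65.6 L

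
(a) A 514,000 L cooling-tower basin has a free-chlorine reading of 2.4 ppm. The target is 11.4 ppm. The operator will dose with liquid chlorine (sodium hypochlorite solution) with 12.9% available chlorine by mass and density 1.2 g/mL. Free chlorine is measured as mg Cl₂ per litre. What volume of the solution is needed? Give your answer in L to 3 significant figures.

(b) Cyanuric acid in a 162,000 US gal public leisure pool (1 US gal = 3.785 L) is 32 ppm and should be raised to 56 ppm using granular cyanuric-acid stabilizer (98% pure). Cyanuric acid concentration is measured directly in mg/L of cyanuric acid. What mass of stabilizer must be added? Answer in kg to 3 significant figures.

(a) 29.9 L; (b) 15.0 kg

(a) Chlorine deficit: 11.4 − 2.4 = 9 ppm = 9 mg/L as Cl₂.
(a) Cl₂ equivalent needed: 9 mg/L × 514,000 L = 4,626,000 mg = 4626 g.
(a) Product at 12.9% available chlorine: 4626 / 0.129 = 35,860 g.
(a) Volume at density 1.2 g/mL: 35,860 g ÷ 1.2 g/mL = 29,880 mL.

(b) Volume: 162,000 US gal × 3.785 L/gal = 613,170 L.
(b) CYA to add: (56 − 32) = 24 mg/L × 613,170 L = 14,720 g cyanuric acid.
(b) At 98% purity: 14,720 / 0.98 = 15,020 g product.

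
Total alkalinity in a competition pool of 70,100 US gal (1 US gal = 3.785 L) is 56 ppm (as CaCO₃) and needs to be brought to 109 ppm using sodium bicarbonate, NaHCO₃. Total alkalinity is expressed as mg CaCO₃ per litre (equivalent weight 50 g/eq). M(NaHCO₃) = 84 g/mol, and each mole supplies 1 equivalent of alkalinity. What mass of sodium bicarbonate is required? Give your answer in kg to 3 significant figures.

Volume: 70,100 US gal × 3.785 L/gal = 265,328 L.
Alkalinity to add: (109 − 56) = 53 mg/L as CaCO₃ × 265,328 L = 14,060 g as CaCO₃.
Equivalents: 14,060 g ÷ 50 g/eq = 281.2 eq.
NaHCO₃ supplies 1 eq per mole → 281.2 mol.
Mass: 281.2 mol × 84 g/mol = 23,620 g.

23.6 kg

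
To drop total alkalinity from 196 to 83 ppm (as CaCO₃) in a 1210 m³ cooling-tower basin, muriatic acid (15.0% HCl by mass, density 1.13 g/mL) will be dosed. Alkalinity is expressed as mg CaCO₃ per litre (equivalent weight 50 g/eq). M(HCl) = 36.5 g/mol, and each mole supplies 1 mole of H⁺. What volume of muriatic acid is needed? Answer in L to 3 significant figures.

Volume: 1210 m³ = 1,210,000 L.
Alkalinity to neutralize: (196 − 83) = 113 mg/L as CaCO₃ × 1,210,000 L = 136,700 g as CaCO₃.
Equivalents of H⁺ required: 136,700 ÷ 50 g/eq = 2735 eq = 2735 mol HCl.
Mass of HCl: 2735 × 36.5 = 99,810 g.
Mass of 15.0% solution: 99,810 / 0.15 = 665,400 g.
Volume: 665,400 g ÷ 1.13 g/mL = 588,900 mL.

589 L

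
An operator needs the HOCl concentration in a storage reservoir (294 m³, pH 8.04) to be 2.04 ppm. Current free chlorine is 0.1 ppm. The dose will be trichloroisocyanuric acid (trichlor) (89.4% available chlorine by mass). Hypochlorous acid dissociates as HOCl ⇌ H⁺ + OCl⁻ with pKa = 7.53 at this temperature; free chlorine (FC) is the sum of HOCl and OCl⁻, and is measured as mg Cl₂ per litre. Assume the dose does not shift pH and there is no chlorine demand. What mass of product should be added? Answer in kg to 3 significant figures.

2.81 kg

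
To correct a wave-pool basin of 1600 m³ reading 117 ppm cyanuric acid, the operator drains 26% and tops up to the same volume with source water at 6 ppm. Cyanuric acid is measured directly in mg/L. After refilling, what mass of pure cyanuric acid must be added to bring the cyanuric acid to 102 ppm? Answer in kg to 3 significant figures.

22.2 kg

Volume: 1600 m³ = 1,600,000 L.
After draining 26% and refilling: 117 × 0.74 + 6 × 0.26 = 88.14 ppm.
Deficit to target: 102 − 88.14 = 13.86 mg/L.
Mass: 13.86 mg/L × 1,600,000 L = 22,180 g cyanuric acid.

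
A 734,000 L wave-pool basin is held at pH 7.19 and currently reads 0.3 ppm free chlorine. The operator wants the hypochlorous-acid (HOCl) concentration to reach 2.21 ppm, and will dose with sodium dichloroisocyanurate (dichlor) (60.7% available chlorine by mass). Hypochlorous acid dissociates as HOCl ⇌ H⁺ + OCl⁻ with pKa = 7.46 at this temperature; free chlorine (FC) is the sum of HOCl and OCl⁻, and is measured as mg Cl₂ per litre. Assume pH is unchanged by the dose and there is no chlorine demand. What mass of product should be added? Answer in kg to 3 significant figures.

3.74 kg

[OCl⁻]/[HOCl] = 10^(pH − pKa) = 10^(7.19 − 7.46) = 0.537; fraction as HOCl = 1/(1 + 0.537) = 0.6506.
Free chlorine required for 2.21 ppm HOCl: 2.21 / 0.6506 = 3.397 ppm.
FC to add: 3.397 − 0.3 = 3.097 mg/L as Cl₂.
Cl₂ equivalent: 3.097 mg/L × 734,000 L = 2273 g.
Product at 60.7% available Cl: 2273 / 0.607 = 3745 g.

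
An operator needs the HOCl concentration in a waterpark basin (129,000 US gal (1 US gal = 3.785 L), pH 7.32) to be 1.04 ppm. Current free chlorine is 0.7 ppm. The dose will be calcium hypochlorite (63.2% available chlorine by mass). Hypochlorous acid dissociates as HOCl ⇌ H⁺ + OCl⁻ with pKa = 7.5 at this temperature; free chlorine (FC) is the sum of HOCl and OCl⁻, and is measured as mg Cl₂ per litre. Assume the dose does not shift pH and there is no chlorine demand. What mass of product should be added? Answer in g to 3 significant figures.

Volume: 129,000 US gal × 3.785 L/gal = 488,265 L.
[OCl⁻]/[HOCl] = 10^(pH − pKa) = 10^(7.32 − 7.5) = 0.6607; fraction as HOCl = 1/(1 + 0.6607) = 0.6022.
Free chlorine required for 1.04 ppm HOCl: 1.04 / 0.6022 = 1.727 ppm.
FC to add: 1.727 − 0.7 = 1.027 mg/L as Cl₂.
Cl₂ equivalent: 1.027 mg/L × 488,265 L = 501.5 g.
Product at 63.2% available Cl: 501.5 / 0.632 = 793.5 g.

794 g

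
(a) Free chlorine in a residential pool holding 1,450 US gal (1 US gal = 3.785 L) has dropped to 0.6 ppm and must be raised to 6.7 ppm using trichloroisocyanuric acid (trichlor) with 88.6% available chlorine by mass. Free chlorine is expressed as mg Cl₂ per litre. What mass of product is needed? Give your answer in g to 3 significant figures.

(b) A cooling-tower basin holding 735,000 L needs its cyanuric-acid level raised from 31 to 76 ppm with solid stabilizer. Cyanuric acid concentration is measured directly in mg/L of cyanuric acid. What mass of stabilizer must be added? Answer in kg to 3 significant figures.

(a) 37.8 g; (b) 33.1 kg

(a) Volume: 1,450 US gal × 3.785 L/gal = 5,488 L.
(a) Chlorine deficit: 6.7 − 0.6 = 6.1 ppm = 6.1 mg/L as Cl₂.
(a) Cl₂ equivalent needed: 6.1 mg/L × 5,488 L = 33,480 mg = 33.48 g.
(a) Product at 88.6% available chlorine: 33.48 / 0.886 = 37.79 g.

(b) CYA to add: (76 − 31) = 45 mg/L × 735,000 L = 33,080 g cyanuric acid.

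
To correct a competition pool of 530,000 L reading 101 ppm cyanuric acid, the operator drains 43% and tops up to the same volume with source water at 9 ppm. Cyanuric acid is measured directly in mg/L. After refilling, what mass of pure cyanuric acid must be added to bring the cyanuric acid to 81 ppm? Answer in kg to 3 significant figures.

After draining 43% and refilling: 101 × 0.57 + 9 × 0.43 = 61.44 ppm.
Deficit to target: 81 − 61.44 = 19.56 mg/L.
Mass: 19.56 mg/L × 530,000 L = 10,370 g cyanuric acid.

10.4 kg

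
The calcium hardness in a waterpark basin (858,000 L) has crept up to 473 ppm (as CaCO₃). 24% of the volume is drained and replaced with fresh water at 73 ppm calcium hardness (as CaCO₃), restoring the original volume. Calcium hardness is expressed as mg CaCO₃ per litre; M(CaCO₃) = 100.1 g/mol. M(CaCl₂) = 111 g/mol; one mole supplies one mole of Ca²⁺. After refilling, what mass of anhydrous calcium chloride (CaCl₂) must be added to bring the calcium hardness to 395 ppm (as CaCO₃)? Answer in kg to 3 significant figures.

17.1 kg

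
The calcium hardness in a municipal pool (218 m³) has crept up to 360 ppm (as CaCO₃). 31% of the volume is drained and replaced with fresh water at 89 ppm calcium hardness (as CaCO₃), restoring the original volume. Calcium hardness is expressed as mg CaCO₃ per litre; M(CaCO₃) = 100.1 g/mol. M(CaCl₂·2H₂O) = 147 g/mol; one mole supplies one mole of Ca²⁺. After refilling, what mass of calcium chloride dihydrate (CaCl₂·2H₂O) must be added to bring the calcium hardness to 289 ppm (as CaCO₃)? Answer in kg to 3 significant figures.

4.17 kg

Volume: 218 m³ = 218,000 L.
After draining 31% and refilling: 360 × 0.69 + 89 × 0.31 = 275.99 ppm.
Deficit to target: 289 − 275.99 = 13.01 mg/L.
As CaCO₃: 13.01 mg/L × 218,000 L = 2836 g; ÷ 100.1 = 28.33 mol Ca²⁺.
Mass: 28.33 × 147 = 4165 g.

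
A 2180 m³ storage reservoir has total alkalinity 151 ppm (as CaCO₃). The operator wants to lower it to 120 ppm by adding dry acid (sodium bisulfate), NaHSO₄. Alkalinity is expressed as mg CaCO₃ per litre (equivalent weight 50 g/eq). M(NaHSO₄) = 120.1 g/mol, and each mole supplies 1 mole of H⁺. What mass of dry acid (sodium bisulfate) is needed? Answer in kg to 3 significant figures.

162 kg

Volume: 2180 m³ = 2,180,000 L.
Alkalinity to neutralize: (151 − 120) = 31 mg/L as CaCO₃ × 2,180,000 L = 67,580 g as CaCO₃.
Equivalents of H⁺ required: 67,580 ÷ 50 g/eq = 1352 eq = 1352 mol NaHSO₄.
Mass of NaHSO₄: 1352 × 120.1 = 162,300 g.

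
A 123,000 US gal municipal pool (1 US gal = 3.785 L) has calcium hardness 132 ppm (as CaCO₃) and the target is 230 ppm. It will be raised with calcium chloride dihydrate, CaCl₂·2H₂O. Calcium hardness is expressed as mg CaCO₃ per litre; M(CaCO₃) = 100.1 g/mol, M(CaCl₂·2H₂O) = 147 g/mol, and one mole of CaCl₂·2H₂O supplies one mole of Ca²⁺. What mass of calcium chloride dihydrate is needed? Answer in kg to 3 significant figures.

67.0 kg

Volume: 123,000 US gal × 3.785 L/gal = 465,555 L.
Hardness to add: (230 − 132) = 98 mg/L as CaCO₃ × 465,555 L = 45,620 g as CaCO₃.
Moles of Ca²⁺ (1 mol Ca²⁺ ≡ 1 mol CaCO₃): 45,620 / 100.1 g/mol = 455.8 mol.
Mass of CaCl₂·2H₂O: 455.8 × 147 = 67,000 g.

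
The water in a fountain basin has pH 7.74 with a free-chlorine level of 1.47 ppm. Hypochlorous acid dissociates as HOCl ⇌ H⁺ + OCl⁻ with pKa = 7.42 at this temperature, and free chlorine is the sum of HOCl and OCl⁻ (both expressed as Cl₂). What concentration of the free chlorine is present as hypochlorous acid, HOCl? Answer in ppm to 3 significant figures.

0.476 ppm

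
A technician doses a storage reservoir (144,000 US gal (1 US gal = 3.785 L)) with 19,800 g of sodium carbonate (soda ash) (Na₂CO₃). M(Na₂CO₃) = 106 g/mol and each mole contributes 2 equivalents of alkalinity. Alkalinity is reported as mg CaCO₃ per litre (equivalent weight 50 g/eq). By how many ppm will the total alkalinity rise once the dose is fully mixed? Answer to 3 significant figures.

Volume: 144,000 US gal × 3.785 L/gal = 545,040 L.
Moles of Na₂CO₃: 19,800 g ÷ 106 g/mol = 186.8 mol → 373.6 eq of alkalinity.
As CaCO₃: 373.6 eq × 50 g/eq = 18,680 g.
Rise: 18,680 g / 545,040 L × 1000 = 34.27 mg/L.

34.3 ppm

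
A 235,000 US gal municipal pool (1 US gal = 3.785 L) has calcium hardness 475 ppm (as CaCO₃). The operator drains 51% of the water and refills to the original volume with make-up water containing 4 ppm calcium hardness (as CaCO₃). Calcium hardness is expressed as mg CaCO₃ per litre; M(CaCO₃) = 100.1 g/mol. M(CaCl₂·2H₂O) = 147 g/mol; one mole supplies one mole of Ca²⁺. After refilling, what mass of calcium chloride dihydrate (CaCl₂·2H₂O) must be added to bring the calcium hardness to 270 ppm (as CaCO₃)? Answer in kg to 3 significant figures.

46.0 kg

Volume: 235,000 US gal × 3.785 L/gal = 889,475 L.
After draining 51% and refilling: 475 × 0.49 + 4 × 0.51 = 234.79 ppm.
Deficit to target: 270 − 234.79 = 35.21 mg/L.
As CaCO₃: 35.21 mg/L × 889,475 L = 31,320 g; ÷ 100.1 = 312.9 mol Ca²⁺.
Mass: 312.9 × 147 = 45,990 g.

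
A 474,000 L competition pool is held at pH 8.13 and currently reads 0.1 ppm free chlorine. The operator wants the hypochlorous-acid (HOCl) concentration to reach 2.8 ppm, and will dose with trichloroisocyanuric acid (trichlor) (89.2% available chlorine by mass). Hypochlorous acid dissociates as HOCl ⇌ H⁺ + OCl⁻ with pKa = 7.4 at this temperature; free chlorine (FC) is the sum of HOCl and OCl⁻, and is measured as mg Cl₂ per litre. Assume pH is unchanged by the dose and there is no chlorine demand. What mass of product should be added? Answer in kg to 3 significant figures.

[OCl⁻]/[HOCl] = 10^(pH − pKa) = 10^(8.13 − 7.4) = 5.37; fraction as HOCl = 1/(1 + 5.37) = 0.157.
Free chlorine required for 2.8 ppm HOCl: 2.8 / 0.157 = 17.84 ppm.
FC to add: 17.84 − 0.1 = 17.74 mg/L as Cl₂.
Cl₂ equivalent: 17.74 mg/L × 474,000 L = 8407 g.
Product at 89.2% available Cl: 8407 / 0.892 = 9425 g.

9.43 kg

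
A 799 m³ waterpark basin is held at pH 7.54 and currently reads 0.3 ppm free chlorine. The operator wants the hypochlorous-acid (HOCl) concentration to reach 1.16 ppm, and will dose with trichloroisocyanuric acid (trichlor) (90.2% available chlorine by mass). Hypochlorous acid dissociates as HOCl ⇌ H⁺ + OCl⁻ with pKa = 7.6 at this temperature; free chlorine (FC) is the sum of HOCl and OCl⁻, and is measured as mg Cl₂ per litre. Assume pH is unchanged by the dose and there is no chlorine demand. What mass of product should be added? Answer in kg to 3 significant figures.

1.66 kg

Volume: 799 m³ = 799,000 L.
[OCl⁻]/[HOCl] = 10^(pH − pKa) = 10^(7.54 − 7.6) = 0.871; fraction as HOCl = 1/(1 + 0.871) = 0.5345.
Free chlorine required for 1.16 ppm HOCl: 1.16 / 0.5345 = 2.17 ppm.
FC to add: 2.17 − 0.3 = 1.87 mg/L as Cl₂.
Cl₂ equivalent: 1.87 mg/L × 799,000 L = 1494 g.
Product at 90.2% available Cl: 1494 / 0.902 = 1657 g.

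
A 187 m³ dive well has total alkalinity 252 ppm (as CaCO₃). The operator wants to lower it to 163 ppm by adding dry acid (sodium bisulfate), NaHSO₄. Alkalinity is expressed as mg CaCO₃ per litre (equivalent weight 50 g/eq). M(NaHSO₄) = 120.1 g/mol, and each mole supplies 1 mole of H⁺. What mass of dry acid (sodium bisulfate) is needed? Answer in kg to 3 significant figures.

40.0 kg

Volume: 187 m³ = 187,000 L.
Alkalinity to neutralize: (252 − 163) = 89 mg/L as CaCO₃ × 187,000 L = 16,640 g as CaCO₃.
Equivalents of H⁺ required: 16,640 ÷ 50 g/eq = 332.9 eq = 332.9 mol NaHSO₄.
Mass of NaHSO₄: 332.9 × 120.1 = 39,980 g.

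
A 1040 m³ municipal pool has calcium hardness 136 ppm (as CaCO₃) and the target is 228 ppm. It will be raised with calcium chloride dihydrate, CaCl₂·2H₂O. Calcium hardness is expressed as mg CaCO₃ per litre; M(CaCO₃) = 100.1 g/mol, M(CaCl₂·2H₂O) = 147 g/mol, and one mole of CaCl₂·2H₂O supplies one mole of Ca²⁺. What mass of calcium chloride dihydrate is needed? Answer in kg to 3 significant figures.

141 kg

Volume: 1040 m³ = 1,040,000 L.
Hardness to add: (228 − 136) = 92 mg/L as CaCO₃ × 1,040,000 L = 95,680 g as CaCO₃.
Moles of Ca²⁺ (1 mol Ca²⁺ ≡ 1 mol CaCO₃): 95,680 / 100.1 g/mol = 955.8 mol.
Mass of CaCl₂·2H₂O: 955.8 × 147 = 140,500 g.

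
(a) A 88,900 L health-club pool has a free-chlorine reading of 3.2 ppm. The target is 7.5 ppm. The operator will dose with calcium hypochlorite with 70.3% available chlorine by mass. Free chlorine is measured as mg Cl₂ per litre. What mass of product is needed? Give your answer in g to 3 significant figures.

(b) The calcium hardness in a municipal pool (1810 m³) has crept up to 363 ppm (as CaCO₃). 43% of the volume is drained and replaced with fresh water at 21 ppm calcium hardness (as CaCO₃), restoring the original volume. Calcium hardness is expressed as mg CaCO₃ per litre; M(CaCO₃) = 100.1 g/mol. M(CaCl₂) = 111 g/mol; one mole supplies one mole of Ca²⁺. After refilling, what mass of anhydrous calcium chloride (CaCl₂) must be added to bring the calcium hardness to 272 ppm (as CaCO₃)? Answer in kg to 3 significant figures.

(a) Chlorine deficit: 7.5 − 3.2 = 4.3 ppm = 4.3 mg/L as Cl₂.
(a) Cl₂ equivalent needed: 4.3 mg/L × 88,900 L = 382,300 mg = 382.3 g.
(a) Product at 70.3% available chlorine: 382.3 / 0.703 = 543.8 g.

(b) Volume: 1810 m³ = 1,810,000 L.
(b) After draining 43% and refilling: 363 × 0.57 + 21 × 0.43 = 215.94 ppm.
(b) Deficit to target: 272 − 215.94 = 56.06 mg/L.
(b) As CaCO₃: 56.06 mg/L × 1,810,000 L = 101,500 g; ÷ 100.1 = 1014 mol Ca²⁺.
(b) Mass: 1014 × 111 = 112,500 g.

(a) 544 g; (b) 113 kg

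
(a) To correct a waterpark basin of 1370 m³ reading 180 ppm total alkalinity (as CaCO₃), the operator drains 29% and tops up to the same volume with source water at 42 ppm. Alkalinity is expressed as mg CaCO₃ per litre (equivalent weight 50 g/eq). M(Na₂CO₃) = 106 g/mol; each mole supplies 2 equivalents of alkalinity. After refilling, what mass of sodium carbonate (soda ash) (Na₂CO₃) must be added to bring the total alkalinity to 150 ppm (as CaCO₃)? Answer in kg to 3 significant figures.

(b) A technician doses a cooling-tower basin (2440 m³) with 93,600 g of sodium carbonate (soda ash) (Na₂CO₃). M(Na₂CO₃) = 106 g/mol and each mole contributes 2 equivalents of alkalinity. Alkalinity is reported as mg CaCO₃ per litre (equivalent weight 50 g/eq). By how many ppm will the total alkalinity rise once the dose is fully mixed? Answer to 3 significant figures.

(a) 14.6 kg; (b) 36.2 ppm

(a) Volume: 1370 m³ = 1,370,000 L.
(a) After draining 29% and refilling: 180 × 0.71 + 42 × 0.29 = 139.98 ppm.
(a) Deficit to target: 150 − 139.98 = 10.02 mg/L.
(a) As CaCO₃: 10.02 mg/L × 1,370,000 L = 13,730 g; ÷ 50 g/eq ÷ 2 = 137.3 mol Na₂CO₃.
(a) Mass: 137.3 × 106 = 14,550 g.

(b) Volume: 2440 m³ = 2,440,000 L.
(b) Moles of Na₂CO₃: 93,600 g ÷ 106 g/mol = 883 mol → 1766 eq of alkalinity.
(b) As CaCO₃: 1766 eq × 50 g/eq = 88,300 g.
(b) Rise: 88,300 g / 2,440,000 L × 1000 = 36.19 mg/L.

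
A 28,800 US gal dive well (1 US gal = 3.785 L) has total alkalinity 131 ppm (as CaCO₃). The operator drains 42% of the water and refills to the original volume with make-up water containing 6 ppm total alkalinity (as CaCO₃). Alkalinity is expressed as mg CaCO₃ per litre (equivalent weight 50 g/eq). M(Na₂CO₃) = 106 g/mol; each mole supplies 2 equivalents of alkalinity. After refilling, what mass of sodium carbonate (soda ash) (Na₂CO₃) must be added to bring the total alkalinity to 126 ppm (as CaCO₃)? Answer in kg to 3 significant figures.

Volume: 28,800 US gal × 3.785 L/gal = 109,008 L.
After draining 42% and refilling: 131 × 0.58 + 6 × 0.42 = 78.5 ppm.
Deficit to target: 126 − 78.5 = 47.5 mg/L.
As CaCO₃: 47.5 mg/L × 109,008 L = 5178 g; ÷ 50 g/eq ÷ 2 = 51.78 mol Na₂CO₃.
Mass: 51.78 × 106 = 5489 g.

5.49 kg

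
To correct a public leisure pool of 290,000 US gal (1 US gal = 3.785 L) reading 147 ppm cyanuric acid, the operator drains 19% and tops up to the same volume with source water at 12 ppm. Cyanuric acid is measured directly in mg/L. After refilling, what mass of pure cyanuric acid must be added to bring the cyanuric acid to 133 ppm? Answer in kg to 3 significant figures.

12.8 kg

Volume: 290,000 US gal × 3.785 L/gal = 1,097,650 L.
After draining 19% and refilling: 147 × 0.81 + 12 × 0.19 = 121.35 ppm.
Deficit to target: 133 − 121.35 = 11.65 mg/L.
Mass: 11.65 mg/L × 1,097,650 L = 12,790 g cyanuric acid.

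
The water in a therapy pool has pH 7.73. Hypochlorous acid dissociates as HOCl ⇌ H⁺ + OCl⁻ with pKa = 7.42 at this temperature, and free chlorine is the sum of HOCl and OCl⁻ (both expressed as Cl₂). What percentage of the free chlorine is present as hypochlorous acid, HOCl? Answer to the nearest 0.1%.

32.9%

[OCl⁻]/[HOCl] = 10^(pH − pKa) = 10^(7.73 − 7.42) = 10^0.31 = 2.042.
Fraction as HOCl = 1 / (1 + 2.042) = 0.3288.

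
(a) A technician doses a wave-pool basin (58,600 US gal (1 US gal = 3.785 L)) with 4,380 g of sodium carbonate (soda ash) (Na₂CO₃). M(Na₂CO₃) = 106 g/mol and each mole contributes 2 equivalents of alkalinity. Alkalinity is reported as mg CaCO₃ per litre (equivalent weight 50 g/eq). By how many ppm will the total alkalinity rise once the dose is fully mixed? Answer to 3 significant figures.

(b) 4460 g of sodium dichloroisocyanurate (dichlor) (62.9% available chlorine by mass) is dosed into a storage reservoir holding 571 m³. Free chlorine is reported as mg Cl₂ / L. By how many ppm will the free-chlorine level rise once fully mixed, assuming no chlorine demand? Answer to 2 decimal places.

(a) Volume: 58,600 US gal × 3.785 L/gal = 221,801 L.
(a) Moles of Na₂CO₃: 4,380 g ÷ 106 g/mol = 41.32 mol → 82.64 eq of alkalinity.
(a) As CaCO₃: 82.64 eq × 50 g/eq = 4132 g.
(a) Rise: 4132 g / 221,801 L × 1000 = 18.63 mg/L.

(b) Volume: 571 m³ = 571,000 L.
(b) Available chlorine delivered: 4460 g × 0.629 = 2805 g as Cl₂.
(b) Concentration rise: 2805 g / 571,000 L = 4.913 mg/L = 4.91 ppm.

(a) 18.6 ppm; (b) 4.91 ppm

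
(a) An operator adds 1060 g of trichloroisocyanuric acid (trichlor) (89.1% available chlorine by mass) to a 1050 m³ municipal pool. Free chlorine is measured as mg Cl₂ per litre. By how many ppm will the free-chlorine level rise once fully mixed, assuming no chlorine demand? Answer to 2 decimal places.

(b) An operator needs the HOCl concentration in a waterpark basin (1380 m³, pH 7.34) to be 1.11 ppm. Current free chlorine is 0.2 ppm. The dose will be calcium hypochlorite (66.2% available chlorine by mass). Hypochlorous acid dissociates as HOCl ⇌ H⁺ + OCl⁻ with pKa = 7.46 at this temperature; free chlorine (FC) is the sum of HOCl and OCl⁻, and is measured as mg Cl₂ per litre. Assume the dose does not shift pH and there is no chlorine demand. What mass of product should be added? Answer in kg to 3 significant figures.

(a) 0.90 ppm; (b) 3.65 kg

(a) Volume: 1050 m³ = 1,050,000 L.
(a) Available chlorine delivered: 1060 g × 0.891 = 944.5 g as Cl₂.
(a) Concentration rise: 944.5 g / 1,050,000 L = 0.8995 mg/L = 0.90 ppm.

(b) Volume: 1380 m³ = 1,380,000 L.
(b) [OCl⁻]/[HOCl] = 10^(pH − pKa) = 10^(7.34 − 7.46) = 0.7586; fraction as HOCl = 1/(1 + 0.7586) = 0.5686.
(b) Free chlorine required for 1.11 ppm HOCl: 1.11 / 0.5686 = 1.952 ppm.
(b) FC to add: 1.952 − 0.2 = 1.752 mg/L as Cl₂.
(b) Cl₂ equivalent: 1.752 mg/L × 1,380,000 L = 2418 g.
(b) Product at 66.2% available Cl: 2418 / 0.662 = 3652 g.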